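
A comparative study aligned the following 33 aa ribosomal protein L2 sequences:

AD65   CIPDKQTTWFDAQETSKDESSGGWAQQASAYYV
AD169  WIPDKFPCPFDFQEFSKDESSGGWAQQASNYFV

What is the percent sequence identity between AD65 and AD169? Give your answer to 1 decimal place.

The sequences differ at positions 1 (C/W), 6 (Q/F), 7 (T/P), 8 (T/C), 9 (W/P), 12 (A/F), 15 (T/F), 30 (A/N), 32 (Y/F).
24 of the 33 sites match, so the percent identity is 24/33 × 100 = 72.7%.

72.7%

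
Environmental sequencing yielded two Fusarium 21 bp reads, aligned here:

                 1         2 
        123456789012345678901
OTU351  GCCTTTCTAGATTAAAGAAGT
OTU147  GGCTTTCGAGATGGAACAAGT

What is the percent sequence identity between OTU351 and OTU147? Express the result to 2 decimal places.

Mismatches occur at site 2 (C→G), site 8 (T→G), site 13 (T→G), site 14 (A→G), site 17 (G→C).
16 of the 21 sites match, so the percent identity is 16/21 × 100 = 76.19%.

76.19%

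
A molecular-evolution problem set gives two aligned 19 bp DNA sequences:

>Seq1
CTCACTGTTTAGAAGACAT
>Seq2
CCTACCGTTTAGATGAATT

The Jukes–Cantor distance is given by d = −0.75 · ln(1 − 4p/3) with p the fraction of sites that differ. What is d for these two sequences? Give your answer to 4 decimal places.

Mismatches occur at site 2 (T/C), site 3 (C/T), site 6 (T/C), site 14 (A/T), site 17 (C/A), site 18 (A/T).
p = 6/19 = 0.315789.
d = −0.75 · ln(1 − (4/3)·0.315789) = −0.75 · ln(0.578948) = −0.75 · (-0.546543) = 0.4099.

0.4099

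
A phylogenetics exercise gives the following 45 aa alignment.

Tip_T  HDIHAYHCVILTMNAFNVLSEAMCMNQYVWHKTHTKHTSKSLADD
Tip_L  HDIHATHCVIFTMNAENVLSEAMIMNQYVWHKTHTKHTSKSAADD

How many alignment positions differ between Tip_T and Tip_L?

5

Mismatches occur at site 6 (Y→T), site 11 (L→F), site 16 (F→E), site 24 (C→I), site 42 (L→A).
That gives 5 mismatches out of 45 aligned sites, so the Hamming distance is 5.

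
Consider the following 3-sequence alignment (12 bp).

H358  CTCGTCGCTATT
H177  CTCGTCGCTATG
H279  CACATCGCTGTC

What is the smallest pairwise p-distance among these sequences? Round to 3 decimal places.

0.083

Pairwise Hamming distances:
  H358 vs H177: 1
  H358 vs H279: 4
  H177 vs H279: 4
The smallest is 1 mismatch, between H358 and H177; p = 1/12 = 0.083.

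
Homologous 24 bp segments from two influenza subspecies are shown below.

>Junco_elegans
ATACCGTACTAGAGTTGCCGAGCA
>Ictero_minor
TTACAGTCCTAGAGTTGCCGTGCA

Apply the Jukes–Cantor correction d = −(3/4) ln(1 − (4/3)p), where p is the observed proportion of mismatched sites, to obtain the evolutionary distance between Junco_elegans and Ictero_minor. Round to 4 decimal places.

Differing sites — 1:A/T; 5:C/A; 8:A/C; 21:A/T.
p = 4/24 = 0.166667.
d = −0.75 · ln(1 − (4/3)·0.166667) = −0.75 · ln(0.777777) = −0.75 · (-0.251315) = 0.1885.

0.1885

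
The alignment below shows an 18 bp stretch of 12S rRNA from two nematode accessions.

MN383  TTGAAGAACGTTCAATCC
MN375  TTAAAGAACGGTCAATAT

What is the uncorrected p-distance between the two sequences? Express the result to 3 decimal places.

The sequences differ at positions 3 (G/A), 11 (T/G), 17 (C/A), 18 (C/T).
There are 4 differences over 18 sites, so p = 4/18 = 0.222.

0.222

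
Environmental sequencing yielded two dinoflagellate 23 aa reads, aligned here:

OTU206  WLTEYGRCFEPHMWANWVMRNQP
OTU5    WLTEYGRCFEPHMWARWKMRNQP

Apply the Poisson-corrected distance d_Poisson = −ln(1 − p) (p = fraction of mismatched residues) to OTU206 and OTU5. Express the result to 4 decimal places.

0.0910

The sequences differ at positions 16 (N/R), 18 (V/K).
p = 2/23 = 0.086957.
d = −ln(1 − 0.086957) = −ln(0.913043) = 0.0910.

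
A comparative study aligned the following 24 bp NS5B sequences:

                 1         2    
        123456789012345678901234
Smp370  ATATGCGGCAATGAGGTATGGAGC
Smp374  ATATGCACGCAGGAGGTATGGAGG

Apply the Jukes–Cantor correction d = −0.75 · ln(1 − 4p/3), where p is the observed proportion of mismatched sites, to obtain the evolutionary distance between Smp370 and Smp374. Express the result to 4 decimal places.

The sequences differ at positions 7 (G/A), 8 (G/C), 9 (C/G), 10 (A/C), 12 (T/G), 24 (C/G).
p = 6/24 = 0.250000.
d = −0.75 · ln(1 − (4/3)·0.250000) = −0.75 · ln(0.666667) = −0.75 · (-0.405465) = 0.3041.

0.3041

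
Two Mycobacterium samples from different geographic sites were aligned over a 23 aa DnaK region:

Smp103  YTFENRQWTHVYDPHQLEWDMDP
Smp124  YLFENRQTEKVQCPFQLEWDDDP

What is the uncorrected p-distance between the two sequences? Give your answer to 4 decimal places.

0.3478

The sequences differ at positions 2 (T/L), 8 (W/T), 9 (T/E), 10 (H/K), 12 (Y/Q), 13 (D/C), 15 (H/F), 21 (M/D).
There are 8 differences over 23 sites, so p = 8/23 = 0.3478.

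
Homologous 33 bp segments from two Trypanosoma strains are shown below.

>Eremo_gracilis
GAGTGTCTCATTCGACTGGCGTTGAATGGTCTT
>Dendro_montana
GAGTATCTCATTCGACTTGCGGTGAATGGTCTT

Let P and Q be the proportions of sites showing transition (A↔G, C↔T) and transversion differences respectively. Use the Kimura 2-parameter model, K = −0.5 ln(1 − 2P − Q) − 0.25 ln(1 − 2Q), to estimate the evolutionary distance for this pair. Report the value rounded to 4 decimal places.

0.0969

Mismatches occur at site 5 (G/A, transition), site 18 (G/T, transversion), site 22 (T/G, transversion).
Of the 3 differences, 1 transition and 2 transversions over 33 sites: P = 1/33 = 0.030303, Q = 2/33 = 0.060606.
d = −0.5·ln(0.878788) − 0.25·ln(0.878788) = −0.5·(-0.129212) − 0.25·(-0.129212) = 0.0969.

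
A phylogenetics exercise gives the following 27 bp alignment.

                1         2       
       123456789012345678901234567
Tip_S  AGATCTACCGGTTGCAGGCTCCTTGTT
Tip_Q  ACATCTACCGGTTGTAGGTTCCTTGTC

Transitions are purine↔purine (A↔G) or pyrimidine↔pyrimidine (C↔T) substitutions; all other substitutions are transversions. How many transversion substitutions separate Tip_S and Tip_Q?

1

Mismatches occur at site 2 (G↔C, transversion), site 15 (C↔T, transition), site 19 (C↔T, transition), site 27 (T↔C, transition).
Of the 4 differences, 3 transitions and 1 transversion, so the answer is 1.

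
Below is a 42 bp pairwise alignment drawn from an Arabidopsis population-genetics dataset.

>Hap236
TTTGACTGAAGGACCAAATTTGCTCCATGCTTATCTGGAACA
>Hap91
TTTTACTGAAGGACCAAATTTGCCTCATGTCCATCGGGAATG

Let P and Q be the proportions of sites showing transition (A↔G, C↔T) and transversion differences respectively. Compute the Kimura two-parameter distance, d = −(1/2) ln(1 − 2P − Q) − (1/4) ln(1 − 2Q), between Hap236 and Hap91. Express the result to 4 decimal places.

0.2648

Differing sites — 4:G/T (Tv); 24:T/C (Ti); 25:C/T (Ti); 30:C/T (Ti); 31:T/C (Ti); 32:T/C (Ti); 36:T/G (Tv); 41:C/T (Ti); 42:A/G (Ti).
Of the 9 differences, 7 transitions and 2 transversions over 42 sites: P = 7/42 = 0.166667, Q = 2/42 = 0.047619.
d = −0.5·ln(0.619047) − 0.25·ln(0.904762) = −0.5·(-0.479574) − 0.25·(-0.100083) = 0.2648.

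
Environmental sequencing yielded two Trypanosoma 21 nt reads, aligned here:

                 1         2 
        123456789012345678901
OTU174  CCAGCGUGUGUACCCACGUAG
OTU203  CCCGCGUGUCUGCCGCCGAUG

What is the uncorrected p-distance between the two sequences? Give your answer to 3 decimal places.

0.333

Differing sites — 3:A/C; 10:G/C; 12:A/G; 15:C/G; 16:A/C; 19:U/A; 20:A/U.
There are 7 differences over 21 sites, so p = 7/21 = 0.333.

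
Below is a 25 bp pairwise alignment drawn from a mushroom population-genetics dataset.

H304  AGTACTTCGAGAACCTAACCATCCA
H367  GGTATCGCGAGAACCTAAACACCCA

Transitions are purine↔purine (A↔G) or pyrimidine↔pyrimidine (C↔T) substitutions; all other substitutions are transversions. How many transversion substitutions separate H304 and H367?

2

Mismatches occur at site 1 (A/G, transition), site 5 (C/T, transition), site 6 (T/C, transition), site 7 (T/G, transversion), site 19 (C/A, transversion), site 22 (T/C, transition).
Of the 6 differences, 4 transitions and 2 transversions, so the answer is 2.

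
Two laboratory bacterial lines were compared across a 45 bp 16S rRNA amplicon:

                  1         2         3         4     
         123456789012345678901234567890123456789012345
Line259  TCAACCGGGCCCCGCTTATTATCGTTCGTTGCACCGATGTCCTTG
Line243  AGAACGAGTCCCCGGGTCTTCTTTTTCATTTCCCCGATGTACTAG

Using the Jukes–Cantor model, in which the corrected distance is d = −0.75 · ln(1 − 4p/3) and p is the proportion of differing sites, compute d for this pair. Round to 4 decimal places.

Mismatches occur at site 1 (T/A), site 2 (C/G), site 6 (C/G), site 7 (G/A), site 9 (G/T), site 15 (C/G), site 16 (T/G), site 18 (A/C), site 21 (A/C), site 23 (C/T), site 24 (G/T), site 28 (G/A), site 31 (G/T), site 33 (A/C), site 41 (C/A), site 44 (T/A).
p = 16/45 = 0.355556.
d = −0.75 · ln(1 − (4/3)·0.355556) = −0.75 · ln(0.525925) = −0.75 · (-0.642597) = 0.4819.

0.4819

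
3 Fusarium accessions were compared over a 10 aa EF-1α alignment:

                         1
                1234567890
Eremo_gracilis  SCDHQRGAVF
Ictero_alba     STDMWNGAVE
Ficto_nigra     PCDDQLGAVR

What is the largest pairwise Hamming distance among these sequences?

Pairwise Hamming distances:
  Eremo_gracilis vs Ictero_alba: 5
  Eremo_gracilis vs Ficto_nigra: 4
  Ictero_alba vs Ficto_nigra: 6
The largest is 6, between Ictero_alba and Ficto_nigra.

6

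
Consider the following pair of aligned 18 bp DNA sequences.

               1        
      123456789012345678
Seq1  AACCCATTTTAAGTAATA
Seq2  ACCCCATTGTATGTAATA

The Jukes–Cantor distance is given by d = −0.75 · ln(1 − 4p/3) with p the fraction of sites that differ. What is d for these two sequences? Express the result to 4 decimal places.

Differing sites — 2:A/C; 9:T/G; 12:A/T.
p = 3/18 = 0.166667.
d = −0.75 · ln(1 − (4/3)·0.166667) = −0.75 · ln(0.777777) = −0.75 · (-0.251315) = 0.1885.

0.1885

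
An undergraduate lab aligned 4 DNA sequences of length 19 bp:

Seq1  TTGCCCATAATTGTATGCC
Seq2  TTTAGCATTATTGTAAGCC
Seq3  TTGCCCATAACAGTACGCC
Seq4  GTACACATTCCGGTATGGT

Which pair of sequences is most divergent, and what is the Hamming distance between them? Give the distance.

10

Pairwise Hamming distances:
  Seq1 vs Seq2: 5
  Seq1 vs Seq3: 3
  Seq1 vs Seq4: 9
  Seq2 vs Seq3: 7
  Seq2 vs Seq4: 10
  Seq3 vs Seq4: 9
The largest is 10, between Seq2 and Seq4.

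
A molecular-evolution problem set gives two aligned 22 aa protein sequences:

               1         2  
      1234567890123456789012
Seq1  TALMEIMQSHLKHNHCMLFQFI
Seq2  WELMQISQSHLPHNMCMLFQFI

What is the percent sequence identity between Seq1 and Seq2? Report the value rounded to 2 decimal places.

72.73%

Mismatches occur at site 1 (T/W), site 2 (A/E), site 5 (E/Q), site 7 (M/S), site 12 (K/P), site 15 (H/M).
16 of the 22 sites match, so the percent identity is 16/22 × 100 = 72.73%.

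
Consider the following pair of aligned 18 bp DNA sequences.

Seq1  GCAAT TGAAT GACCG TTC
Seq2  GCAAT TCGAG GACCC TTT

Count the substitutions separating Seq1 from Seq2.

The sequences differ at positions 7 (G/C), 8 (A/G), 10 (T/G), 15 (G/C), 18 (C/T).
That gives 5 mismatches out of 18 aligned sites, so the Hamming distance is 5.

5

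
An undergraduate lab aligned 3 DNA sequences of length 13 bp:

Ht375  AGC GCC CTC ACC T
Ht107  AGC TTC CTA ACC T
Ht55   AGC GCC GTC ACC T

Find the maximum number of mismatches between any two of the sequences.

Pairwise Hamming distances:
  Ht375 vs Ht107: 3
  Ht375 vs Ht55: 1
  Ht107 vs Ht55: 4
The largest is 4, between Ht107 and Ht55.

4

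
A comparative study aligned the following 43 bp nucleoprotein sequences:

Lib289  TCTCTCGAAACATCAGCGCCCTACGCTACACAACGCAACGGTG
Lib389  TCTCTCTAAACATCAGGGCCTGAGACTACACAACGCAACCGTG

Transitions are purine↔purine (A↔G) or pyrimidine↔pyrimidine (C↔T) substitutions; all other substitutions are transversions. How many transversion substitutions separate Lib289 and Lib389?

5

The sequences differ at positions 7 (G/T, transversion), 17 (C/G, transversion), 21 (C/T, transition), 22 (T/G, transversion), 24 (C/G, transversion), 25 (G/A, transition), 40 (G/C, transversion).
Of the 7 differences, 2 transitions and 5 transversions, so the answer is 5.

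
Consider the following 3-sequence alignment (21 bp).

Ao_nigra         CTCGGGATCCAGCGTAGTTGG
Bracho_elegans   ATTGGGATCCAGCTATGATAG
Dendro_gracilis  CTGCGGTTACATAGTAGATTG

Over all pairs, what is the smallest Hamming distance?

Pairwise Hamming distances:
  Ao_nigra vs Bracho_elegans: 7
  Ao_nigra vs Dendro_gracilis: 8
  Bracho_elegans vs Dendro_gracilis: 11
The smallest is 7, between Ao_nigra and Bracho_elegans.

7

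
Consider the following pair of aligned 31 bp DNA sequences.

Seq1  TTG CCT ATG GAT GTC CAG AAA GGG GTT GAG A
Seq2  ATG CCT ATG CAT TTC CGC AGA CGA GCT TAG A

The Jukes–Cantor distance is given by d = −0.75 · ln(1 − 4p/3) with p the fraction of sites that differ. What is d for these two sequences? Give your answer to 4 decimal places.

0.4217

Differing sites — 1:T/A; 10:G/C; 13:G/T; 17:A/G; 18:G/C; 20:A/G; 22:G/C; 24:G/A; 26:T/C; 28:G/T.
p = 10/31 = 0.322581.
d = −0.75 · ln(1 − (4/3)·0.322581) = −0.75 · ln(0.569892) = −0.75 · (-0.562308) = 0.4217.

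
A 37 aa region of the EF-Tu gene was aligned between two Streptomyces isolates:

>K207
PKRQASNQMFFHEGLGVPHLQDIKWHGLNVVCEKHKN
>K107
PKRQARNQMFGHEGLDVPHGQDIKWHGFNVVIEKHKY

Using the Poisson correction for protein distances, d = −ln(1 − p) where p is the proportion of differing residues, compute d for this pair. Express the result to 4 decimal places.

Mismatches occur at site 6 (S→R), site 11 (F→G), site 16 (G→D), site 20 (L→G), site 28 (L→F), site 32 (C→I), site 37 (N→Y).
p = 7/37 = 0.189189.
d = −ln(1 − 0.189189) = −ln(0.810811) = 0.2097.

0.2097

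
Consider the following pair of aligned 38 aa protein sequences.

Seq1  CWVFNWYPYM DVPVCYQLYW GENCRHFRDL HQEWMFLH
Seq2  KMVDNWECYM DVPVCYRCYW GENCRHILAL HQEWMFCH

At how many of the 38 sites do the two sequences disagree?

11

The sequences differ at positions 1 (C/K), 2 (W/M), 4 (F/D), 7 (Y/E), 8 (P/C), 17 (Q/R), 18 (L/C), 27 (F/I), 28 (R/L), 29 (D/A), 37 (L/C).
That gives 11 mismatches out of 38 aligned sites, so the Hamming distance is 11.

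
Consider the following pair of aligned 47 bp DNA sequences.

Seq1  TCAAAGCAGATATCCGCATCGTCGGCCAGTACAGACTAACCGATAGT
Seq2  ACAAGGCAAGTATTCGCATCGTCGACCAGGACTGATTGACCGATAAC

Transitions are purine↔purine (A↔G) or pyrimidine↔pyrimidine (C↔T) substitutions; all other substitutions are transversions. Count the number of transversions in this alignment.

Differing sites — 1:T/A (Tv); 5:A/G (Ti); 9:G/A (Ti); 10:A/G (Ti); 14:C/T (Ti); 25:G/A (Ti); 30:T/G (Tv); 33:A/T (Tv); 36:C/T (Ti); 38:A/G (Ti); 46:G/A (Ti); 47:T/C (Ti).
Of the 12 differences, 9 transitions and 3 transversions, so the answer is 3.

3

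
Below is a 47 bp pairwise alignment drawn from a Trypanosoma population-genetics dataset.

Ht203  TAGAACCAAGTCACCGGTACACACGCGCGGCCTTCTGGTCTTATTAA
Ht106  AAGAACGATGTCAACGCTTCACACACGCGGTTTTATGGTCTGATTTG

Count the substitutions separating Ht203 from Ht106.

13

Mismatches occur at site 1 (T↔A), site 7 (C↔G), site 9 (A↔T), site 14 (C↔A), site 17 (G↔C), site 19 (A↔T), site 25 (G↔A), site 31 (C↔T), site 32 (C↔T), site 35 (C↔A), site 42 (T↔G), site 46 (A↔T), site 47 (A↔G).
That gives 13 mismatches out of 47 aligned sites, so the Hamming distance is 13.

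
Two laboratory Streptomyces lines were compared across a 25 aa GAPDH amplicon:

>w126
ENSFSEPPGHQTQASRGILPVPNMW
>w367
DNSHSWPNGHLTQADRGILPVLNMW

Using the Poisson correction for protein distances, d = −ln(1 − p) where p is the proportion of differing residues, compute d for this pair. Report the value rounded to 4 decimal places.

0.3285

The sequences differ at positions 1 (E/D), 4 (F/H), 6 (E/W), 8 (P/N), 11 (Q/L), 15 (S/D), 22 (P/L).
p = 7/25 = 0.280000.
d = −ln(1 − 0.280000) = −ln(0.720000) = 0.3285.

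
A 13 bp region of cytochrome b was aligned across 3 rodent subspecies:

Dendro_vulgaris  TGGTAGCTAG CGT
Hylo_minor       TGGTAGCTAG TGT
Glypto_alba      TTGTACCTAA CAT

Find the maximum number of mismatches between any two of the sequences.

5

Pairwise Hamming distances:
  Dendro_vulgaris vs Hylo_minor: 1
  Dendro_vulgaris vs Glypto_alba: 4
  Hylo_minor vs Glypto_alba: 5
The largest is 5, between Hylo_minor and Glypto_alba.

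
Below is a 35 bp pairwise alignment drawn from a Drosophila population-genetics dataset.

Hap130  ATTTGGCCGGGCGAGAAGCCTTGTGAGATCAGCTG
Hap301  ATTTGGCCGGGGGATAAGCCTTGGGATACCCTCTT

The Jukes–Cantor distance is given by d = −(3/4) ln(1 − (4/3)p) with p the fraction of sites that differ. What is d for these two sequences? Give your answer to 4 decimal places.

0.2726

Mismatches occur at site 12 (C→G), site 15 (G→T), site 24 (T→G), site 27 (G→T), site 29 (T→C), site 31 (A→C), site 32 (G→T), site 35 (G→T).
p = 8/35 = 0.228571.
d = −0.75 · ln(1 − (4/3)·0.228571) = −0.75 · ln(0.695239) = −0.75 · (-0.363500) = 0.2726.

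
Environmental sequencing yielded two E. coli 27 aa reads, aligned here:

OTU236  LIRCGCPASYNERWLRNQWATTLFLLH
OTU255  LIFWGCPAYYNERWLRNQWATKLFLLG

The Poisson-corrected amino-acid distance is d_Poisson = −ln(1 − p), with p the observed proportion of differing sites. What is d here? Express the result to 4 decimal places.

0.2048

Differing sites — 3:R/F; 4:C/W; 9:S/Y; 22:T/K; 27:H/G.
p = 5/27 = 0.185185.
d = −ln(1 − 0.185185) = −ln(0.814815) = 0.2048.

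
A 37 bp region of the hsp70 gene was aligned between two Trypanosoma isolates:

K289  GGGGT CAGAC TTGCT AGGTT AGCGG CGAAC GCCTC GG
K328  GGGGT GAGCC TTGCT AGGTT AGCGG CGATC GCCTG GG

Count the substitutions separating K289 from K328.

Mismatches occur at site 6 (C→G), site 9 (A→C), site 29 (A→T), site 35 (C→G).
That gives 4 mismatches out of 37 aligned sites, so the Hamming distance is 4.

4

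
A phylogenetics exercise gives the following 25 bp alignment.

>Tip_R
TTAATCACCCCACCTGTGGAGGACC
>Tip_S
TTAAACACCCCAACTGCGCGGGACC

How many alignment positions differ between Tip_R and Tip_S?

5

The sequences differ at positions 5 (T/A), 13 (C/A), 17 (T/C), 19 (G/C), 20 (A/G).
That gives 5 mismatches out of 25 aligned sites, so the Hamming distance is 5.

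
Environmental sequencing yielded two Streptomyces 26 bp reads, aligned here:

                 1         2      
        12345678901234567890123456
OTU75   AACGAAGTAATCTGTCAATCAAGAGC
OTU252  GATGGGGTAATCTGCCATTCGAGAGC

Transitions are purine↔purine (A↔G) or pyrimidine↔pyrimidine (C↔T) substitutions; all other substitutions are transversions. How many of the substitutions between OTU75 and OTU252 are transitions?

Mismatches occur at site 1 (A→G, transition), site 3 (C→T, transition), site 5 (A→G, transition), site 6 (A→G, transition), site 15 (T→C, transition), site 18 (A→T, transversion), site 21 (A→G, transition).
Of the 7 differences, 6 transitions and 1 transversion, so the answer is 6.

6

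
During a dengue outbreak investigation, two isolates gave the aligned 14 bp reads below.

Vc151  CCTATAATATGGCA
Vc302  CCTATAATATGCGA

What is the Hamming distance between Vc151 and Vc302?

2

Mismatches occur at site 12 (G↔C), site 13 (C↔G).
That gives 2 mismatches out of 14 aligned sites, so the Hamming distance is 2.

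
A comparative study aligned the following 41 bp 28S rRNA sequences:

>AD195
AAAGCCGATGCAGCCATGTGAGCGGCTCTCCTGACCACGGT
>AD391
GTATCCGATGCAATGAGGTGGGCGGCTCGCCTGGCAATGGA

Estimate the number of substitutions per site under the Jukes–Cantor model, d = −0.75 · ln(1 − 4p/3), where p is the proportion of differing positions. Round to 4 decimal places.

0.4121

Mismatches occur at site 1 (A→G), site 2 (A→T), site 4 (G→T), site 13 (G→A), site 14 (C→T), site 15 (C→G), site 17 (T→G), site 21 (A→G), site 29 (T→G), site 34 (A→G), site 36 (C→A), site 38 (C→T), site 41 (T→A).
p = 13/41 = 0.317073.
d = −0.75 · ln(1 − (4/3)·0.317073) = −0.75 · ln(0.577236) = −0.75 · (-0.549504) = 0.4121.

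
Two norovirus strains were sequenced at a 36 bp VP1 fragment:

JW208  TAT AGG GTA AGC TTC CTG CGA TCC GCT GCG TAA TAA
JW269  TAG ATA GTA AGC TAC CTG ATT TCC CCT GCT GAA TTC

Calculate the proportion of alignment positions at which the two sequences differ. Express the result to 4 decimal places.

0.3333

Differing sites — 3:T/G; 5:G/T; 6:G/A; 14:T/A; 19:C/A; 20:G/T; 21:A/T; 25:G/C; 30:G/T; 31:T/G; 35:A/T; 36:A/C.
There are 12 differences over 36 sites, so p = 12/36 = 0.3333.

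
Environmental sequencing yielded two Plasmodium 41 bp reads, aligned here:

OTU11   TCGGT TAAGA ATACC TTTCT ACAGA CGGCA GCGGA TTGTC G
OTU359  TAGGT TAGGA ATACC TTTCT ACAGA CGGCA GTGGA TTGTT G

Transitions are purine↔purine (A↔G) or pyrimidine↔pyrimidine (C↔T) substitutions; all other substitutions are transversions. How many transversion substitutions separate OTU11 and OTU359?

The sequences differ at positions 2 (C/A, transversion), 8 (A/G, transition), 32 (C/T, transition), 40 (C/T, transition).
Of the 4 differences, 3 transitions and 1 transversion, so the answer is 1.

1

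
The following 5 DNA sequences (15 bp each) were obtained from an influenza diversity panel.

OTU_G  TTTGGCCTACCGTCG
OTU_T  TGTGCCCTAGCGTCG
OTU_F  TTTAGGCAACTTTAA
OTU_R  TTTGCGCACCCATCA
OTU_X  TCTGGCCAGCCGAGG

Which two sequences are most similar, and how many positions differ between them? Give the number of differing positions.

3

Pairwise Hamming distances:
  OTU_G vs OTU_T: 3
  OTU_G vs OTU_F: 7
  OTU_G vs OTU_R: 6
  OTU_G vs OTU_X: 5
  OTU_T vs OTU_F: 10
  OTU_T vs OTU_R: 7
  OTU_T vs OTU_X: 7
  OTU_F vs OTU_R: 6
  OTU_F vs OTU_X: 9
  OTU_R vs OTU_X: 8
The smallest is 3, between OTU_G and OTU_T.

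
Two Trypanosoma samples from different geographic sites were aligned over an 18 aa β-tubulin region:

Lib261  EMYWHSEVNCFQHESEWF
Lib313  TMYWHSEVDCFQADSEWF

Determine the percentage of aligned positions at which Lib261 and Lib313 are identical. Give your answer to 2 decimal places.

The sequences differ at positions 1 (E/T), 9 (N/D), 13 (H/A), 14 (E/D).
14 of the 18 sites match, so the percent identity is 14/18 × 100 = 77.78%.

77.78%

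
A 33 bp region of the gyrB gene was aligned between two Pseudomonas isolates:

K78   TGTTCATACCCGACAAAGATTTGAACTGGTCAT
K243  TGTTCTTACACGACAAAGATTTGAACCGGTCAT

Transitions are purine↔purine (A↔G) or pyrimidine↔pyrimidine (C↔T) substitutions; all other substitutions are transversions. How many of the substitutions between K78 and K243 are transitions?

1

Mismatches occur at site 6 (A↔T, transversion), site 10 (C↔A, transversion), site 27 (T↔C, transition).
Of the 3 differences, 1 transition and 2 transversions, so the answer is 1.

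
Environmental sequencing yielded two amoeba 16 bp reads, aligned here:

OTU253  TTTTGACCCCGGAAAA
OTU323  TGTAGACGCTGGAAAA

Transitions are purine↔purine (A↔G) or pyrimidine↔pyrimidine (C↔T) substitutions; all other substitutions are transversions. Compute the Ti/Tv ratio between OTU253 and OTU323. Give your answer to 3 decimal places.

0.333

The sequences differ at positions 2 (T/G, transversion), 4 (T/A, transversion), 8 (C/G, transversion), 10 (C/T, transition).
Of the 4 differences, 1 transition and 3 transversions, so Ti/Tv = 1/3 = 0.333.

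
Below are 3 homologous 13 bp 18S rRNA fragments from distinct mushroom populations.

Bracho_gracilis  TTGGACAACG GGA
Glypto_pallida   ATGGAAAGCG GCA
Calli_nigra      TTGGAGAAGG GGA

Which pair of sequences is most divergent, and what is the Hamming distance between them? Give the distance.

5

Pairwise Hamming distances:
  Bracho_gracilis vs Glypto_pallida: 4
  Bracho_gracilis vs Calli_nigra: 2
  Glypto_pallida vs Calli_nigra: 5
The largest is 5, between Glypto_pallida and Calli_nigra.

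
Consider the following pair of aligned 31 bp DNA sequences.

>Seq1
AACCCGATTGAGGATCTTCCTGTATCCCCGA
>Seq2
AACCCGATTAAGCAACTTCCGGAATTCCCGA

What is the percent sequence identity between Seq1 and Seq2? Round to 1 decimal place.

Mismatches occur at site 10 (G→A), site 13 (G→C), site 15 (T→A), site 21 (T→G), site 23 (T→A), site 26 (C→T).
25 of the 31 sites match, so the percent identity is 25/31 × 100 = 80.6%.

80.6%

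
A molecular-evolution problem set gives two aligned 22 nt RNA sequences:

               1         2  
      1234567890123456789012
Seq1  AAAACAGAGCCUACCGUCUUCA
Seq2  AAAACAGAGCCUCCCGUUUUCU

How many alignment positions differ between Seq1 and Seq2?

3

Differing sites — 13:A/C; 18:C/U; 22:A/U.
That gives 3 mismatches out of 22 aligned sites, so the Hamming distance is 3.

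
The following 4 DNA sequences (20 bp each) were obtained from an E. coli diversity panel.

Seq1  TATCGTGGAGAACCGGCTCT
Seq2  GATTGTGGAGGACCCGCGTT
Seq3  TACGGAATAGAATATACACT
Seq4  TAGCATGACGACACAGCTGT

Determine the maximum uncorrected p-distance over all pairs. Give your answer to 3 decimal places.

0.700

Pairwise Hamming distances:
  Seq1 vs Seq2: 6
  Seq1 vs Seq3: 10
  Seq1 vs Seq4: 8
  Seq2 vs Seq3: 13
  Seq2 vs Seq4: 12
  Seq3 vs Seq4: 14
The largest is 14 mismatches, between Seq3 and Seq4; p = 14/20 = 0.700.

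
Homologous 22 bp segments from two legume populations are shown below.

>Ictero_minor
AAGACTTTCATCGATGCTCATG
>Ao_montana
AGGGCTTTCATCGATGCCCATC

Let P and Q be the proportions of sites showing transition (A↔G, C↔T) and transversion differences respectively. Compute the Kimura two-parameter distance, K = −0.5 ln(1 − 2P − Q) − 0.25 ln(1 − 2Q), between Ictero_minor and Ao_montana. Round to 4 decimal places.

0.2153

Mismatches occur at site 2 (A→G, transition), site 4 (A→G, transition), site 18 (T→C, transition), site 22 (G→C, transversion).
Of the 4 differences, 3 transitions and 1 transversion over 22 sites: P = 3/22 = 0.136364, Q = 1/22 = 0.045455.
d = −0.5·ln(0.681817) − 0.25·ln(0.909090) = −0.5·(-0.382994) − 0.25·(-0.095311) = 0.2153.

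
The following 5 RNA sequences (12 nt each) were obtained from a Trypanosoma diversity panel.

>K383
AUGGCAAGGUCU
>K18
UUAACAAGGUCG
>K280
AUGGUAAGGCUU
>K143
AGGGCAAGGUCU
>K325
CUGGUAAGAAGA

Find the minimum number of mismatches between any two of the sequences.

1

Pairwise Hamming distances:
  K383 vs K18: 4
  K383 vs K280: 3
  K383 vs K143: 1
  K383 vs K325: 6
  K18 vs K280: 7
  K18 vs K143: 5
  K18 vs K325: 8
  K280 vs K143: 4
  K280 vs K325: 5
  K143 vs K325: 7
The smallest is 1, between K383 and K143.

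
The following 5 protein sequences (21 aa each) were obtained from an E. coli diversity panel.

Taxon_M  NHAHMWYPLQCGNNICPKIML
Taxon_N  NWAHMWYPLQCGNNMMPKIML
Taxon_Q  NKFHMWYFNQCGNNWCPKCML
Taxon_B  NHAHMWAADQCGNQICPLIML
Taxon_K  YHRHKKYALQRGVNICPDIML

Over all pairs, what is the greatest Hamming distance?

12

Pairwise Hamming distances:
  Taxon_M vs Taxon_N: 3
  Taxon_M vs Taxon_Q: 6
  Taxon_M vs Taxon_B: 5
  Taxon_M vs Taxon_K: 8
  Taxon_N vs Taxon_Q: 7
  Taxon_N vs Taxon_B: 8
  Taxon_N vs Taxon_K: 11
  Taxon_Q vs Taxon_B: 9
  Taxon_Q vs Taxon_K: 12
  Taxon_B vs Taxon_K: 10
The largest is 12, between Taxon_Q and Taxon_K.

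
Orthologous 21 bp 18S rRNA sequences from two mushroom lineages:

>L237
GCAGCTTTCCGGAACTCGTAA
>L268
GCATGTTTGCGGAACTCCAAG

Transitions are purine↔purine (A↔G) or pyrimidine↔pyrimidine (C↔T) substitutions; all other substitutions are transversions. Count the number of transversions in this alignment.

5

Differing sites — 4:G/T (Tv); 5:C/G (Tv); 9:C/G (Tv); 18:G/C (Tv); 19:T/A (Tv); 21:A/G (Ti).
Of the 6 differences, 1 transition and 5 transversions, so the answer is 5.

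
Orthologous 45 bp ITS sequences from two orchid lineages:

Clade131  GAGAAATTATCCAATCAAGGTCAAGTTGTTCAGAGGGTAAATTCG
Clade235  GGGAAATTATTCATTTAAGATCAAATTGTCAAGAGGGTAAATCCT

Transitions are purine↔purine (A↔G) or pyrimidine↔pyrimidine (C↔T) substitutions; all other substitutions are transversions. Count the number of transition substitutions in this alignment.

7

Mismatches occur at site 2 (A↔G, transition), site 11 (C↔T, transition), site 14 (A↔T, transversion), site 16 (C↔T, transition), site 20 (G↔A, transition), site 25 (G↔A, transition), site 30 (T↔C, transition), site 31 (C↔A, transversion), site 43 (T↔C, transition), site 45 (G↔T, transversion).
Of the 10 differences, 7 transitions and 3 transversions, so the answer is 7.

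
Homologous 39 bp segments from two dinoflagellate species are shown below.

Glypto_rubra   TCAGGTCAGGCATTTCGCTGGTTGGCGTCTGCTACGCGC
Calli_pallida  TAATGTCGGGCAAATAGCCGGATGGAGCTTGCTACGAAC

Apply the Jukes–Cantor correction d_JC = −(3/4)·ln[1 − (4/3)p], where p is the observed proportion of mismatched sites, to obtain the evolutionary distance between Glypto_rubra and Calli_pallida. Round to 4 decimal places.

0.4408

Differing sites — 2:C/A; 4:G/T; 8:A/G; 13:T/A; 14:T/A; 16:C/A; 19:T/C; 22:T/A; 26:C/A; 28:T/C; 29:C/T; 37:C/A; 38:G/A.
p = 13/39 = 0.333333.
d = −0.75 · ln(1 − (4/3)·0.333333) = −0.75 · ln(0.555556) = −0.75 · (-0.587786) = 0.4408.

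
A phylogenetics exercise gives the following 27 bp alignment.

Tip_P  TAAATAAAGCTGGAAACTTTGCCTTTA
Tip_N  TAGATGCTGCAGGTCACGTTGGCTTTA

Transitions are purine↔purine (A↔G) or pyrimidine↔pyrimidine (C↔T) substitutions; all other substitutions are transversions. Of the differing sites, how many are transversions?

7

Differing sites — 3:A/G (Ti); 6:A/G (Ti); 7:A/C (Tv); 8:A/T (Tv); 11:T/A (Tv); 14:A/T (Tv); 15:A/C (Tv); 18:T/G (Tv); 22:C/G (Tv).
Of the 9 differences, 2 transitions and 7 transversions, so the answer is 7.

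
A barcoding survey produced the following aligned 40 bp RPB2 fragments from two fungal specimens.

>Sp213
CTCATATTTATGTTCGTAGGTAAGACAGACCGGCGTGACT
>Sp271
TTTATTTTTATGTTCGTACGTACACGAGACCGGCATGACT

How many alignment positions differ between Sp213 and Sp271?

The sequences differ at positions 1 (C/T), 3 (C/T), 6 (A/T), 19 (G/C), 23 (A/C), 24 (G/A), 25 (A/C), 26 (C/G), 35 (G/A).
That gives 9 mismatches out of 40 aligned sites, so the Hamming distance is 9.

9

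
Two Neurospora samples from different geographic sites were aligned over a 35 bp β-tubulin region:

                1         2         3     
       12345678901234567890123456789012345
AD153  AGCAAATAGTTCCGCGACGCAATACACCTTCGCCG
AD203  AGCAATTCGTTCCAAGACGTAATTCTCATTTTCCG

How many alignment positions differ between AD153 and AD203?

The sequences differ at positions 6 (A/T), 8 (A/C), 14 (G/A), 15 (C/A), 20 (C/T), 24 (A/T), 26 (A/T), 28 (C/A), 31 (C/T), 32 (G/T).
That gives 10 mismatches out of 35 aligned sites, so the Hamming distance is 10.

10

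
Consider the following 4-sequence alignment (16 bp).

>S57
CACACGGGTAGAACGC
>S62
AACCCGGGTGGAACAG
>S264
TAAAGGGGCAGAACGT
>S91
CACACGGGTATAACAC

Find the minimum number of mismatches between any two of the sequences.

2

Pairwise Hamming distances:
  S57 vs S62: 5
  S57 vs S264: 5
  S57 vs S91: 2
  S62 vs S264: 8
  S62 vs S91: 5
  S264 vs S91: 7
The smallest is 2, between S57 and S91.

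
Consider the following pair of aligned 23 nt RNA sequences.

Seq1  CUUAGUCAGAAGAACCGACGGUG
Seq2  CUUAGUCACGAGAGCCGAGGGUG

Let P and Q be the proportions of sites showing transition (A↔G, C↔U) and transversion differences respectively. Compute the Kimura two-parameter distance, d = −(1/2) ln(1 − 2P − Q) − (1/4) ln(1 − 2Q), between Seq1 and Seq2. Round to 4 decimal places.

The sequences differ at positions 9 (G/C, transversion), 10 (A/G, transition), 14 (A/G, transition), 19 (C/G, transversion).
Of the 4 differences, 2 transitions and 2 transversions over 23 sites: P = 2/23 = 0.086957, Q = 2/23 = 0.086957.
d = −0.5·ln(0.739129) − 0.25·ln(0.826086) = −0.5·(-0.302283) − 0.25·(-0.191056) = 0.1989.

0.1989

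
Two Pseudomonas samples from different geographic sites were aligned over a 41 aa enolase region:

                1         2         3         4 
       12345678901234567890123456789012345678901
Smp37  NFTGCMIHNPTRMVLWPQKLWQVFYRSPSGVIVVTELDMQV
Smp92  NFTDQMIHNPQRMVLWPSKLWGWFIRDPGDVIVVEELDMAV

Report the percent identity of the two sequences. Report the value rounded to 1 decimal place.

70.7%

The sequences differ at positions 4 (G/D), 5 (C/Q), 11 (T/Q), 18 (Q/S), 22 (Q/G), 23 (V/W), 25 (Y/I), 27 (S/D), 29 (S/G), 30 (G/D), 35 (T/E), 40 (Q/A).
29 of the 41 sites match, so the percent identity is 29/41 × 100 = 70.7%.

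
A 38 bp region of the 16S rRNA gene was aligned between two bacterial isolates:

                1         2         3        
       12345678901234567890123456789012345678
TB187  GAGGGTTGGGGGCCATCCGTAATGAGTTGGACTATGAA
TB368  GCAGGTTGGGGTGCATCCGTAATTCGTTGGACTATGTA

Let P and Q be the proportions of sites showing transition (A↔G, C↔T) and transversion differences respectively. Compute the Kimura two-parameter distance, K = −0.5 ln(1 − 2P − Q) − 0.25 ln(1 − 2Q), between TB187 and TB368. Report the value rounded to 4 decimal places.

Mismatches occur at site 2 (A/C, transversion), site 3 (G/A, transition), site 12 (G/T, transversion), site 13 (C/G, transversion), site 24 (G/T, transversion), site 25 (A/C, transversion), site 37 (A/T, transversion).
Of the 7 differences, 1 transition and 6 transversions over 38 sites: P = 1/38 = 0.026316, Q = 6/38 = 0.157895.
d = −0.5·ln(0.789473) − 0.25·ln(0.684210) = −0.5·(-0.236390) − 0.25·(-0.379490) = 0.2131.

0.2131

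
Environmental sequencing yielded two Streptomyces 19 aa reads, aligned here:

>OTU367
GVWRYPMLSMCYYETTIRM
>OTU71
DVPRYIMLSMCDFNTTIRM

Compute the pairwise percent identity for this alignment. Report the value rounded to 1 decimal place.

Differing sites — 1:G/D; 3:W/P; 6:P/I; 12:Y/D; 13:Y/F; 14:E/N.
13 of the 19 sites match, so the percent identity is 13/19 × 100 = 68.4%.

68.4%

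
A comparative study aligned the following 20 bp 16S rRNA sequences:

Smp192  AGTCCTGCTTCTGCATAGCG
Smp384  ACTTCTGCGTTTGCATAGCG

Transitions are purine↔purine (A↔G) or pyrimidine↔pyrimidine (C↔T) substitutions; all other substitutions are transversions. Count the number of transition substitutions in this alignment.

2

The sequences differ at positions 2 (G/C, transversion), 4 (C/T, transition), 9 (T/G, transversion), 11 (C/T, transition).
Of the 4 differences, 2 transitions and 2 transversions, so the answer is 2.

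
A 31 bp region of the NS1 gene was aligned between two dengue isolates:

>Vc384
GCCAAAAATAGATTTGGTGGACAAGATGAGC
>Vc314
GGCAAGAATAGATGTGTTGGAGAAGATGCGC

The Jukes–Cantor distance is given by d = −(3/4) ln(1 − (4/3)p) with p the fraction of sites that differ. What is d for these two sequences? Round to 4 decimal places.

0.2239

The sequences differ at positions 2 (C/G), 6 (A/G), 14 (T/G), 17 (G/T), 22 (C/G), 29 (A/C).
p = 6/31 = 0.193548.
d = −0.75 · ln(1 − (4/3)·0.193548) = −0.75 · ln(0.741936) = −0.75 · (-0.298492) = 0.2239.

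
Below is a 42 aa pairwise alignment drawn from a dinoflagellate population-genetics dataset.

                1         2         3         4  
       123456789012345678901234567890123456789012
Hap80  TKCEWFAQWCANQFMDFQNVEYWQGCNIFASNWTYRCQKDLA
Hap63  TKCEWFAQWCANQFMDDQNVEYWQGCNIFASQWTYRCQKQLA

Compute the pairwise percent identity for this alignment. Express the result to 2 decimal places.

Mismatches occur at site 17 (F/D), site 32 (N/Q), site 40 (D/Q).
39 of the 42 sites match, so the percent identity is 39/42 × 100 = 92.86%.

92.86%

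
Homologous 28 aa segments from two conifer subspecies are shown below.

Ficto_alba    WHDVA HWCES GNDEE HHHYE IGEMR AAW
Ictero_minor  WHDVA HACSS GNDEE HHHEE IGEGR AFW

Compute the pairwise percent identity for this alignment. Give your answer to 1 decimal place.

The sequences differ at positions 7 (W/A), 9 (E/S), 19 (Y/E), 24 (M/G), 27 (A/F).
23 of the 28 sites match, so the percent identity is 23/28 × 100 = 82.1%.

82.1%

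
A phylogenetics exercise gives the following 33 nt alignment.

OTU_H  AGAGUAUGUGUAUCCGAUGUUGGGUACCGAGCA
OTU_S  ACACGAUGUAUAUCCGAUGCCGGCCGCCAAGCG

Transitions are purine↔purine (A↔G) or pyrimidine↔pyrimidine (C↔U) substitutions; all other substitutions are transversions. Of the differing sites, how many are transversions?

Differing sites — 2:G/C (Tv); 4:G/C (Tv); 5:U/G (Tv); 10:G/A (Ti); 20:U/C (Ti); 21:U/C (Ti); 24:G/C (Tv); 25:U/C (Ti); 26:A/G (Ti); 29:G/A (Ti); 33:A/G (Ti).
Of the 11 differences, 7 transitions and 4 transversions, so the answer is 4.

4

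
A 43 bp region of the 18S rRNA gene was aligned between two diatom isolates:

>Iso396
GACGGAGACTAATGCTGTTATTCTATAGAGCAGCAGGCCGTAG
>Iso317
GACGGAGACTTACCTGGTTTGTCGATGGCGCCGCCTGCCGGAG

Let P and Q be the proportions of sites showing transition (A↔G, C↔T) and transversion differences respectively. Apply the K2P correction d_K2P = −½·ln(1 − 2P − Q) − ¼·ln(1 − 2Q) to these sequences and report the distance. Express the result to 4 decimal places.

Differing sites — 11:A/T (Tv); 13:T/C (Ti); 14:G/C (Tv); 15:C/T (Ti); 16:T/G (Tv); 20:A/T (Tv); 21:T/G (Tv); 24:T/G (Tv); 27:A/G (Ti); 29:A/C (Tv); 32:A/C (Tv); 35:A/C (Tv); 36:G/T (Tv); 41:T/G (Tv).
Of the 14 differences, 3 transitions and 11 transversions over 43 sites: P = 3/43 = 0.069767, Q = 11/43 = 0.255814.
d = −0.5·ln(0.604652) − 0.25·ln(0.488372) = −0.5·(-0.503102) − 0.25·(-0.716678) = 0.4307.

0.4307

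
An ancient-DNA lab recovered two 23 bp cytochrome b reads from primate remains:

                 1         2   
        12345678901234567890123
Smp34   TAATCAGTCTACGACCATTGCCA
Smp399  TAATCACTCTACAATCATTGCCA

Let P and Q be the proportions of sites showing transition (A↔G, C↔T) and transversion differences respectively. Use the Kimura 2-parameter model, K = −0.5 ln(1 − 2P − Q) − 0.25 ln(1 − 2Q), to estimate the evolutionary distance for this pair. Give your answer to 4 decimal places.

0.1453

Differing sites — 7:G/C (Tv); 13:G/A (Ti); 15:C/T (Ti).
Of the 3 differences, 2 transitions and 1 transversion over 23 sites: P = 2/23 = 0.086957, Q = 1/23 = 0.043478.
d = −0.5·ln(0.782608) − 0.25·ln(0.913044) = −0.5·(-0.245123) − 0.25·(-0.090971) = 0.1453.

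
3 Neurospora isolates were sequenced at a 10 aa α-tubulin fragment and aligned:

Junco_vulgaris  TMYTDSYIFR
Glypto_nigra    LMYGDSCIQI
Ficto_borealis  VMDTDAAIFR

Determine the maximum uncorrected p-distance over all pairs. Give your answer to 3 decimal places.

0.700

Pairwise Hamming distances:
  Junco_vulgaris vs Glypto_nigra: 5
  Junco_vulgaris vs Ficto_borealis: 4
  Glypto_nigra vs Ficto_borealis: 7
The largest is 7 mismatches, between Glypto_nigra and Ficto_borealis; p = 7/10 = 0.700.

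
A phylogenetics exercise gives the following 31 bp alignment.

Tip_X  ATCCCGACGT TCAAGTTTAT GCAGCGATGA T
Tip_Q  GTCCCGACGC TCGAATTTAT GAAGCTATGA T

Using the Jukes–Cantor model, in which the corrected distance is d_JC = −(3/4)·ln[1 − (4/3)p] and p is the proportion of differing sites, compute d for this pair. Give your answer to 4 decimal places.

Differing sites — 1:A/G; 10:T/C; 13:A/G; 15:G/A; 22:C/A; 26:G/T.
p = 6/31 = 0.193548.
d = −0.75 · ln(1 − (4/3)·0.193548) = −0.75 · ln(0.741936) = −0.75 · (-0.298492) = 0.2239.

0.2239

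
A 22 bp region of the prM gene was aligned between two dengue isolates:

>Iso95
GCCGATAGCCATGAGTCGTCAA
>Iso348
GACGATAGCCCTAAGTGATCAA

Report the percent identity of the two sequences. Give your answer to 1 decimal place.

The sequences differ at positions 2 (C/A), 11 (A/C), 13 (G/A), 17 (C/G), 18 (G/A).
17 of the 22 sites match, so the percent identity is 17/22 × 100 = 77.3%.

77.3%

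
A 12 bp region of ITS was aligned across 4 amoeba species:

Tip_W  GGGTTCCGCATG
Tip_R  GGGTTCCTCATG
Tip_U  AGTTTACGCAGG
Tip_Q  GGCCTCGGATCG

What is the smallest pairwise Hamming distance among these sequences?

Pairwise Hamming distances:
  Tip_W vs Tip_R: 1
  Tip_W vs Tip_U: 4
  Tip_W vs Tip_Q: 6
  Tip_R vs Tip_U: 5
  Tip_R vs Tip_Q: 7
  Tip_U vs Tip_Q: 8
The smallest is 1, between Tip_W and Tip_R.

1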